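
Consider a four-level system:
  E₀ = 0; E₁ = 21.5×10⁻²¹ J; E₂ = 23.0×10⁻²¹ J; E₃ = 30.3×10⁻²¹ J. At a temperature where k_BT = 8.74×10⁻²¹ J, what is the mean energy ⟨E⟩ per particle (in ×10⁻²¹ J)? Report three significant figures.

3.73 ×10⁻²¹ J

Eᵢ/kT = 0, 2.4600, 2.6316, 3.4668.
Z = Σ e^(−Eᵢ/kT) = e^(−0) + e^(−2.4600) + e^(−2.6316) + e^(−3.4668) = 1.0000 + 0.085435 + 0.071963 + 0.031217 = 1.1886.
⟨E⟩ = Σ Eᵢ e^(−Eᵢ/kT) / Z = (0·1.0000 + 21.5·0.085435 + 23.0·0.071963 + 30.3·0.031217) / 1.1886 = 3.73 ×10⁻²¹ J.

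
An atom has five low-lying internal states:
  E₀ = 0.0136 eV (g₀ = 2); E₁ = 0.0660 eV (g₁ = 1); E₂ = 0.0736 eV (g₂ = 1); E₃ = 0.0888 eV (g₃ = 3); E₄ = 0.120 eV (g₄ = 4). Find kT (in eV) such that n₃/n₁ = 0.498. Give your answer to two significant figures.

0.013 eV

n₃/n₁ = (g₃/g₁) exp[−(E₃−E₁)/kT] = 0.498.
⇒ (E₃−E₁)/kT = ln((3/1)/0.498) = ln(6.024) = 1.796.
kT = 0.0228 eV / 1.796 = 0.013 eV.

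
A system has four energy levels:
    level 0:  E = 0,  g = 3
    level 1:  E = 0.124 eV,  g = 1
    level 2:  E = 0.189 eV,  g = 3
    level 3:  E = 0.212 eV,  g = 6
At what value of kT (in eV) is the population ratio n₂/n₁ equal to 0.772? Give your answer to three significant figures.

0.0479 eV

n₂/n₁ = (g₂/g₁) exp[−(E₂−E₁)/kT] = 0.772.
⇒ (E₂−E₁)/kT = ln((3/1)/0.772) = ln(3.8860) = 1.3574.
kT = 0.065 eV / 1.3574 = 0.0479 eV.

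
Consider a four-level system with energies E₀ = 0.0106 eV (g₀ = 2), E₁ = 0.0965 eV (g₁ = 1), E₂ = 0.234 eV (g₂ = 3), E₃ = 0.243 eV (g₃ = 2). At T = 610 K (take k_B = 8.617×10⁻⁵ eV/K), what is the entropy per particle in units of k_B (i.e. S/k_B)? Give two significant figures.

k_BT = 8.617×10⁻⁵ × 610 K = 0.05256 eV.
Eᵢ/kT = 0.2017, 1.836, 4.452, 4.623.
Z = Σ gᵢe^(−Eᵢ/kT) = 2·e^(−0.2017) + 1·e^(−1.836) + 3·e^(−4.452) + 2·e^(−4.623) = 1.635 + 0.1595 + 0.03497 + 0.01965 = 1.849.
⟨E⟩ = Σ EᵢPᵢ = 0.02471 eV.
S/k_B = ln Z + ⟨E⟩/kT = ln(1.849) + 0.02471/0.05256 = 0.6146 + 0.4701 = 1.1.

1.1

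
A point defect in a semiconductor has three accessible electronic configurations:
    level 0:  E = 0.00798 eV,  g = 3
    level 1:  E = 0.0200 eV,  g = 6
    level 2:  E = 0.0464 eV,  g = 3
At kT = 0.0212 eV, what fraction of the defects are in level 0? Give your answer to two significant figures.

0.44

Eᵢ/kT = 0.3764, 0.9434, 2.189.
Z = Σ gᵢe^(−Eᵢ/kT) = 3·e^(−0.3764) + 6·e^(−0.9434) + 3·e^(−2.189) = 2.059 + 2.336 + 0.3361 = 4.731.
P₀ = g₀ e^(−E₀/kT) / Z = 2.059/4.731 = 0.44.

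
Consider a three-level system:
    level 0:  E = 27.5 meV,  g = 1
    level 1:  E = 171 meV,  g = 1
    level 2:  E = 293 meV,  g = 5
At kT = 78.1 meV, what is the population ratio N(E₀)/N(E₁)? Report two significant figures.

n₀/n₁ = (g₀/g₁) exp[−(E₀−E₁)/kT] = (1/1) × exp(−(-143.5 meV)/(78.1 meV)) = (1/1) × exp(1.837) = 6.3.

6.3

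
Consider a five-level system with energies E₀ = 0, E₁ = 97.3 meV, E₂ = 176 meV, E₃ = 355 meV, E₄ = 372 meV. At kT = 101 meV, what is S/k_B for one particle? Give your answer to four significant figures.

1.017

Eᵢ/kT = 0, 0.963366, 1.74257, 3.51485, 3.68317.
Z = Σ e^(−Eᵢ/kT) = e^(−0) + e^(−0.963366) + e^(−1.74257) + e^(−3.51485) + e^(−3.68317) = 1.00000 + 0.381606 + 0.175070 + 0.0297523 + 0.0251431 = 1.61157.
⟨E⟩ = Σ EᵢPᵢ = 54.5170 meV.
S/k_B = ln Z + ⟨E⟩/kT = ln(1.61157) + 54.5170/101 = 0.477209 + 0.539772 = 1.017.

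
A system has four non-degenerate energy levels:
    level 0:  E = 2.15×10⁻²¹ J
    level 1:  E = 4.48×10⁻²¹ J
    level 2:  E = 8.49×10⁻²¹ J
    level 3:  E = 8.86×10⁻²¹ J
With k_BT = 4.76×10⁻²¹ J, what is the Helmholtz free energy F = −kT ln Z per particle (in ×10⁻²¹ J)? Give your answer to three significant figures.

-1.43 ×10⁻²¹ J

Eᵢ/kT = 0.45168, 0.94118, 1.7836, 1.8613.
Z = Σ e^(−Eᵢ/kT) = e^(−0.45168) + e^(−0.94118) + e^(−1.7836) + e^(−1.8613) = 0.63656 + 0.39017 + 0.16803 + 0.15547 = 1.3502.
F = −kT ln Z = −4.76 × ln(1.3502) = −4.76 × 0.30025 = -1.43 ×10⁻²¹ J.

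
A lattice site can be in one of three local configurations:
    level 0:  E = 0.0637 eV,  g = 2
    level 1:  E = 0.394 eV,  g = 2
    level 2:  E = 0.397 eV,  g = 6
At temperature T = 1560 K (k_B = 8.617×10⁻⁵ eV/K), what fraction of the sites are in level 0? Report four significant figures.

0.7479

k_BT = 8.617×10⁻⁵ × 1560 K = 0.134425 eV.
Eᵢ/kT = 0.473870, 2.93100, 2.95332.
Z = Σ gᵢe^(−Eᵢ/kT) = 2·e^(−0.473870) + 2·e^(−2.93100) + 6·e^(−2.95332) = 1.24518 + 0.106687 + 0.312997 = 1.66486.
P₀ = g₀ e^(−E₀/kT) / Z = 1.24518/1.66486 = 0.7479.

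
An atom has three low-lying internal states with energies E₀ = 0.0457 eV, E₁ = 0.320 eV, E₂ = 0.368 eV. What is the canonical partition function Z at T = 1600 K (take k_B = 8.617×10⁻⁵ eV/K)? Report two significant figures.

Z = 0.89

k_BT = 8.617×10⁻⁵ × 1600 K = 0.1379 eV.
Eᵢ/kT = 0.3314, 2.321, 2.669.
Z = Σ e^(−Eᵢ/kT) = e^(−0.3314) + e^(−2.321) + e^(−2.669) = 0.7179 + 0.09818 + 0.06932 = 0.8854.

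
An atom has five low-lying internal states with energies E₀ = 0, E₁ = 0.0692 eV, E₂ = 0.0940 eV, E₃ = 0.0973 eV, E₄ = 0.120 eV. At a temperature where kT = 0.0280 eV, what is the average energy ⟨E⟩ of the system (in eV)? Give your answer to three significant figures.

Eᵢ/kT = 0, 2.4714, 3.3571, 3.4750, 4.2857.
Z = Σ e^(−Eᵢ/kT) = e^(−0) + e^(−2.4714) + e^(−3.3571) + e^(−3.4750) + e^(−4.2857) = 1.0000 + 0.084467 + 0.034836 + 0.030962 + 0.013764 = 1.1640.
⟨E⟩ = Σ Eᵢ e^(−Eᵢ/kT) / Z = (0·1.0000 + 0.0692·0.084467 + 0.0940·0.034836 + 0.0973·0.030962 + 0.120·0.013764) / 1.1640 = 0.0118 eV.

0.0118 eV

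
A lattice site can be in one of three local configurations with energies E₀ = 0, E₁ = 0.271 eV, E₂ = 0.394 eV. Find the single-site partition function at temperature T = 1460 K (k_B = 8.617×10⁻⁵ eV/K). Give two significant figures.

Z = 1.2

k_BT = 8.617×10⁻⁵ × 1460 K = 0.1258 eV.
Eᵢ/kT = 0, 2.154, 3.132.
Z = Σ e^(−Eᵢ/kT) = e^(−0) + e^(−2.154) + e^(−3.132) = 1.000 + 0.1160 + 0.04363 = 1.160.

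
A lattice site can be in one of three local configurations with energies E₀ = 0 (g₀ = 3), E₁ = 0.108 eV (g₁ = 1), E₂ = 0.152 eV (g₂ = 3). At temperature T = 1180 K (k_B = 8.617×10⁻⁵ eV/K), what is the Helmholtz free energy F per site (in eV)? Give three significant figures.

k_BT = 8.617×10⁻⁵ × 1180 K = 0.10168 eV.
Eᵢ/kT = 0, 1.0622, 1.4949.
Z = Σ gᵢe^(−Eᵢ/kT) = 3·e^(−0) + 1·e^(−1.0622) + 3·e^(−1.4949) = 3.0000 + 0.34569 + 0.67281 = 4.0185.
F = −kT ln Z = −0.10168 × ln(4.0185) = −0.10168 × 1.3909 = -0.141 eV.

-0.141 eV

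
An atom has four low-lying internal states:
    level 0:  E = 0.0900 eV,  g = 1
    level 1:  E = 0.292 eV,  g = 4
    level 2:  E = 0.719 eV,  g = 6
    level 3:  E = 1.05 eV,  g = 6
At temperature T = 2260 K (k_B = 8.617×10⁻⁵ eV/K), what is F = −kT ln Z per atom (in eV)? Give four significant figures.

-0.1033 eV

k_BT = 8.617×10⁻⁵ × 2260 K = 0.194744 eV.
Eᵢ/kT = 0.462145, 1.49940, 3.69203, 5.39169.
Z = Σ gᵢe^(−Eᵢ/kT) = 1·e^(−0.462145) + 4·e^(−1.49940) + 6·e^(−3.69203) + 6·e^(−5.39169) = 0.629931 + 0.893056 + 0.149528 + 0.0273256 = 1.69984.
F = −kT ln Z = −0.194744 × ln(1.69984) = −0.194744 × 0.530534 = -0.1033 eV.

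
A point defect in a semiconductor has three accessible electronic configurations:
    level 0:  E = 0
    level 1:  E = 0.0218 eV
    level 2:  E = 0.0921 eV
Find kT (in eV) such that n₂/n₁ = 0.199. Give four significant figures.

0.04354 eV

n₂/n₁ = exp[−(E₂−E₁)/kT] = 0.199.
⇒ (E₂−E₁)/kT = ln(1/0.199) = ln(5.02513) = 1.61445.
kT = 0.0703 eV / 1.61445 = 0.04354 eV.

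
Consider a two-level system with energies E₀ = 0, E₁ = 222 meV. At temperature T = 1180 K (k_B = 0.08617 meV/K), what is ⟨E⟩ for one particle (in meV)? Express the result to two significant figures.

22 meV

k_BT = 0.08617 × 1180 K = 101.7 meV.
Eᵢ/kT = 0, 2.183.
Z = Σ e^(−Eᵢ/kT) = e^(−0) + e^(−2.183) = 1.000 + 0.1127 = 1.113.
⟨E⟩ = Σ Eᵢ e^(−Eᵢ/kT) / Z = (0·1.000 + 222·0.1127) / 1.113 = 22 meV.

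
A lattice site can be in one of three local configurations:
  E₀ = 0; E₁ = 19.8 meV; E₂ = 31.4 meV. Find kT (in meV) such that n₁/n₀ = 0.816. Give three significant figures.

n₁/n₀ = exp[−(E₁−E₀)/kT] = 0.816.
⇒ (E₁−E₀)/kT = ln(1/0.816) = ln(1.2255) = 0.20335.
kT = 19.8 meV / 0.20335 = 97.4 meV.

97.4 meV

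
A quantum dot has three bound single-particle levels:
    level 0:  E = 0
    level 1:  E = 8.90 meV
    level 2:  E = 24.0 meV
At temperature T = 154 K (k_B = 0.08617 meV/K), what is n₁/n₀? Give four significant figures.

0.5114

k_BT = 0.08617 × 154 K = 13.2702 meV.
n₁/n₀ = exp[−(E₁−E₀)/kT] = exp(−(8.90 meV)/(13.2702 meV)) = exp(-0.670676) = 0.5114.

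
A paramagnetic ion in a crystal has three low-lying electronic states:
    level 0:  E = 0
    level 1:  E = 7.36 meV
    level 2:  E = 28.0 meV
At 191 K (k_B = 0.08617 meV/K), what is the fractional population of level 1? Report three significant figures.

0.351

k_BT = 0.08617 × 191 K = 16.458 meV.
Eᵢ/kT = 0, 0.44720, 1.7013.
Z = Σ e^(−Eᵢ/kT) = e^(−0) + e^(−0.44720) + e^(−1.7013) = 1.0000 + 0.63942 + 0.18245 = 1.8219.
P₁ = e^(−E₁/kT) / Z = 0.63942/1.8219 = 0.351.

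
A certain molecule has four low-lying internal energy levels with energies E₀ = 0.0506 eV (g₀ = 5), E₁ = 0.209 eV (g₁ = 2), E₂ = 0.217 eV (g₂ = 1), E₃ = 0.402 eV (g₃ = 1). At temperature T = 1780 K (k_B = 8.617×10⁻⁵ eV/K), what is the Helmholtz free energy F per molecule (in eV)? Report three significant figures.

k_BT = 8.617×10⁻⁵ × 1780 K = 0.15338 eV.
Eᵢ/kT = 0.32990, 1.3626, 1.4148, 2.6209.
Z = Σ gᵢe^(−Eᵢ/kT) = 5·e^(−0.32990) + 2·e^(−1.3626) + 1·e^(−1.4148) + 1·e^(−2.6209) = 3.5950 + 0.51199 + 0.24297 + 0.072737 = 4.4227.
F = −kT ln Z = −0.15338 × ln(4.4227) = −0.15338 × 1.4868 = -0.228 eV.

-0.228 eV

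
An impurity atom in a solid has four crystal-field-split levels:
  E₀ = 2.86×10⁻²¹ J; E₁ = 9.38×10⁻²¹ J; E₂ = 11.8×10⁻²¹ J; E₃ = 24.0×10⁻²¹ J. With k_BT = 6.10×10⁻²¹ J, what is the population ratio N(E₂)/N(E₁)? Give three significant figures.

0.673

n₂/n₁ = exp[−(E₂−E₁)/kT] = exp(−(2.42 ×10⁻²¹ J)/(6.10 ×10⁻²¹ J)) = exp(-0.39672) = 0.673.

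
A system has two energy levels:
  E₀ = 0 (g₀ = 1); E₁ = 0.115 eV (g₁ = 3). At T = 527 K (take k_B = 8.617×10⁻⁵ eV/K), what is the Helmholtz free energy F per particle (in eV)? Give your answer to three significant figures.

-0.00971 eV

k_BT = 8.617×10⁻⁵ × 527 K = 0.045412 eV.
Eᵢ/kT = 0, 2.5324.
Z = Σ gᵢe^(−Eᵢ/kT) = 1·e^(−0) + 3·e^(−2.5324) = 1.0000 + 0.23840 = 1.2384.
F = −kT ln Z = −0.045412 × ln(1.2384) = −0.045412 × 0.21382 = -0.00971 eV.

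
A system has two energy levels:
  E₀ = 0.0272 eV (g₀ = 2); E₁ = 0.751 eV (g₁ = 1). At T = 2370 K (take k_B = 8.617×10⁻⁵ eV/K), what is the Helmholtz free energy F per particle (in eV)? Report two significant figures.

-0.12 eV

k_BT = 8.617×10⁻⁵ × 2370 K = 0.2042 eV.
Eᵢ/kT = 0.1332, 3.678.
Z = Σ gᵢe^(−Eᵢ/kT) = 2·e^(−0.1332) + 1·e^(−3.678) = 1.751 + 0.02527 = 1.776.
F = −kT ln Z = −0.2042 × ln(1.776) = −0.2042 × 0.5744 = -0.12 eV.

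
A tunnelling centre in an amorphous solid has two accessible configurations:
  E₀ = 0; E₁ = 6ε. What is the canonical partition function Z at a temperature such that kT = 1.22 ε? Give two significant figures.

Z = 1.0

Eᵢ/kT = 0, 4.918.
Z = Σ e^(−Eᵢ/kT) = e^(−0) + e^(−4.918) = 1.000 + 0.007314 = 1.007.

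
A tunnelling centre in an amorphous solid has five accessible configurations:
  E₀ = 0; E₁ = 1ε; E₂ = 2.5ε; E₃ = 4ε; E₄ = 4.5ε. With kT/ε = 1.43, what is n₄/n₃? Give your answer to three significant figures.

0.705

n₄/n₃ = exp[−(E₄−E₃)/kT] = exp(−(0.5ε)/(1.43ε)) = exp(-0.34965) = 0.705.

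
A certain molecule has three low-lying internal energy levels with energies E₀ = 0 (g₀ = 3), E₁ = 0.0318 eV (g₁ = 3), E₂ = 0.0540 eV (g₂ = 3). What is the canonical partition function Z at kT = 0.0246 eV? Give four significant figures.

Eᵢ/kT = 0, 1.29268, 2.19512.
Z = Σ gᵢe^(−Eᵢ/kT) = 3·e^(−0) + 3·e^(−1.29268) + 3·e^(−2.19512) = 3.00000 + 0.823602 + 0.334036 = 4.15764.

Z = 4.158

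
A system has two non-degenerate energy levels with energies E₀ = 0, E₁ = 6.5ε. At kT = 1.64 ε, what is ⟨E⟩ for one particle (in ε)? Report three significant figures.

Eᵢ/kT = 0, 3.9634.
Z = Σ e^(−Eᵢ/kT) = e^(−0) + e^(−3.9634) = 1.0000 + 0.018998 = 1.0190.
⟨E⟩ = Σ Eᵢ e^(−Eᵢ/kT) / Z = (0·1.0000 + 6.5·0.018998) / 1.0190 = 0.121 ε.

0.121 ε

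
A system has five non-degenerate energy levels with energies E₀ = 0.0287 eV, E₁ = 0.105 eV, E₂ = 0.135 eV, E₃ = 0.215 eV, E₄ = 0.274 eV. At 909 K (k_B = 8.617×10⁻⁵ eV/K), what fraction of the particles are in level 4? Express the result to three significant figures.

0.0246

k_BT = 8.617×10⁻⁵ × 909 K = 0.078329 eV.
Eᵢ/kT = 0.36640, 1.3405, 1.7235, 2.7448, 3.4981.
Z = Σ e^(−Eᵢ/kT) = e^(−0.36640) + e^(−1.3405) + e^(−1.7235) + e^(−2.7448) + e^(−3.4981) = 0.69323 + 0.26171 + 0.17844 + 0.064261 + 0.030255 = 1.2279.
P₄ = e^(−E₄/kT) / Z = 0.030255/1.2279 = 0.0246.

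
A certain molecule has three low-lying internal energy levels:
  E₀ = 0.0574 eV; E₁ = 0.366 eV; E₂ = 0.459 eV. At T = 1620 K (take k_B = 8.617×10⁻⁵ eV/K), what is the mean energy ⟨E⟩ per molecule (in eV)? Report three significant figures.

k_BT = 8.617×10⁻⁵ × 1620 K = 0.13960 eV.
Eᵢ/kT = 0.41117, 2.6218, 3.2880.
Z = Σ e^(−Eᵢ/kT) = e^(−0.41117) + e^(−2.6218) + e^(−3.2880) = 0.66287 + 0.072672 + 0.037328 = 0.77287.
⟨E⟩ = Σ Eᵢ e^(−Eᵢ/kT) / Z = (0.0574·0.66287 + 0.366·0.072672 + 0.459·0.037328) / 0.77287 = 0.106 eV.

0.106 eV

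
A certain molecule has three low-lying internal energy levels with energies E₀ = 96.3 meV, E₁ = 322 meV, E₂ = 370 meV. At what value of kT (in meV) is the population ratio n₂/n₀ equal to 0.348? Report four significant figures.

259.3 meV

n₂/n₀ = exp[−(E₂−E₀)/kT] = 0.348.
⇒ (E₂−E₀)/kT = ln(1/0.348) = ln(2.87356) = 1.05555.
kT = 273.7 meV / 1.05555 = 259.3 meV.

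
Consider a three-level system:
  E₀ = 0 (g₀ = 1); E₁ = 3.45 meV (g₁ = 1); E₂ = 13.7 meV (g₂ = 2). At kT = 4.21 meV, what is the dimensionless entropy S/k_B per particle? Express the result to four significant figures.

Eᵢ/kT = 0, 0.819477, 3.25416.
Z = Σ gᵢe^(−Eᵢ/kT) = 1·e^(−0) + 1·e^(−0.819477) + 2·e^(−3.25416) = 1.00000 + 0.440662 + 0.0772265 = 1.51789.
⟨E⟩ = Σ EᵢPᵢ = 1.69860 meV.
S/k_B = ln Z + ⟨E⟩/kT = ln(1.51789) + 1.69860/4.21 = 0.417321 + 0.403468 = 0.8208.

0.8208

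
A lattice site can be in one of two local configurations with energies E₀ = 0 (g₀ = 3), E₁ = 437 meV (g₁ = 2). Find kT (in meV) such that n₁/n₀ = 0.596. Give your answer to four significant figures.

3900 meV

n₁/n₀ = (g₁/g₀) exp[−(E₁−E₀)/kT] = 0.596.
⇒ (E₁−E₀)/kT = ln((2/3)/0.596) = ln(1.11857) = 0.112051.
kT = 437 meV / 0.112051 = 3900 meV.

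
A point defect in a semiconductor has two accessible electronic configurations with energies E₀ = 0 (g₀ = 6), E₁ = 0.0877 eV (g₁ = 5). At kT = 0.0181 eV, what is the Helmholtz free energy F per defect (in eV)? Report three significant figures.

Eᵢ/kT = 0, 4.8453.
Z = Σ gᵢe^(−Eᵢ/kT) = 6·e^(−0) + 5·e^(−4.8453) = 6.0000 + 0.039326 = 6.0393.
F = −kT ln Z = −0.0181 × ln(6.0393) = −0.0181 × 1.7983 = -0.0325 eV.

-0.0325 eV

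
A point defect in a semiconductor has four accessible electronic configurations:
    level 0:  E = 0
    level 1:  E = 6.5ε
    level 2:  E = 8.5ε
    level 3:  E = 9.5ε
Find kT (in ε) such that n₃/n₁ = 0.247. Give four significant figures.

n₃/n₁ = exp[−(E₃−E₁)/kT] = 0.247.
⇒ (E₃−E₁)/kT = ln(1/0.247) = ln(4.04858) = 1.39837.
kT = 3.0ε / 1.39837 = 2.145 ε.

2.145 ε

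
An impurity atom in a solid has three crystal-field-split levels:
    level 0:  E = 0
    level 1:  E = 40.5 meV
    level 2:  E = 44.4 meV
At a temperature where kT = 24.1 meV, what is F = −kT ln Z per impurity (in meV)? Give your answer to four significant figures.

-7.138 meV

Eᵢ/kT = 0, 1.68050, 1.84232.
Z = Σ e^(−Eᵢ/kT) = e^(−0) + e^(−1.68050) + e^(−1.84232) = 1.00000 + 0.186281 + 0.158449 = 1.34473.
F = −kT ln Z = −24.1 × ln(1.34473) = −24.1 × 0.296193 = -7.138 meV.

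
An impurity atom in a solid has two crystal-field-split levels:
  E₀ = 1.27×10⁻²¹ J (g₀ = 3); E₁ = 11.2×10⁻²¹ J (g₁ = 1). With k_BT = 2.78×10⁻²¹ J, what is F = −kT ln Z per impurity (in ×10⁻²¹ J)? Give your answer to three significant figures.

-1.81 ×10⁻²¹ J

Eᵢ/kT = 0.45683, 4.0288.
Z = Σ gᵢe^(−Eᵢ/kT) = 3·e^(−0.45683) + 1·e^(−4.0288) = 1.8999 + 0.017796 = 1.9177.
F = −kT ln Z = −2.78 × ln(1.9177) = −2.78 × 0.65113 = -1.81 ×10⁻²¹ J.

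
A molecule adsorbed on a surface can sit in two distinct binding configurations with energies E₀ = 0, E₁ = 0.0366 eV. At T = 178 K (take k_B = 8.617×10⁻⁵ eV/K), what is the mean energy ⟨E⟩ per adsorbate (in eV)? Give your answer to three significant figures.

k_BT = 8.617×10⁻⁵ × 178 K = 0.015338 eV.
Eᵢ/kT = 0, 2.3862.
Z = Σ e^(−Eᵢ/kT) = e^(−0) + e^(−2.3862) = 1.0000 + 0.091979 = 1.0920.
⟨E⟩ = Σ Eᵢ e^(−Eᵢ/kT) / Z = (0·1.0000 + 0.0366·0.091979) / 1.0920 = 0.00308 eV.

0.00308 eV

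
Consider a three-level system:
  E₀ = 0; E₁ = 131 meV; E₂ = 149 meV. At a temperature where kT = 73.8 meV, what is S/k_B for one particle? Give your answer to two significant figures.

0.70

Eᵢ/kT = 0, 1.775, 2.019.
Z = Σ e^(−Eᵢ/kT) = e^(−0) + e^(−1.775) + e^(−2.019) = 1.000 + 0.1695 + 0.1328 = 1.302.
⟨E⟩ = Σ EᵢPᵢ = 32.25 meV.
S/k_B = ln Z + ⟨E⟩/kT = ln(1.302) + 32.25/73.8 = 0.2639 + 0.4370 = 0.70.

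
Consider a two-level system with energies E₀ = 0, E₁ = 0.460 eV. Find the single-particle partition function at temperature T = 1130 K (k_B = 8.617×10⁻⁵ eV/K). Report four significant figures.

k_BT = 8.617×10⁻⁵ × 1130 K = 0.0973721 eV.
Eᵢ/kT = 0, 4.72415.
Z = Σ e^(−Eᵢ/kT) = e^(−0) + e^(−4.72415) = 1.00000 + 0.00887826 = 1.00888.

Z = 1.009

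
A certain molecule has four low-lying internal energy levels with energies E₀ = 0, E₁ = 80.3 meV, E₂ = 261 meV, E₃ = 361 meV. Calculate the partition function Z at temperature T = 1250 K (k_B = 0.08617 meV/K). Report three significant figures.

Z = 1.60

k_BT = 0.08617 × 1250 K = 107.71 meV.
Eᵢ/kT = 0, 0.74552, 2.4232, 3.3516.
Z = Σ e^(−Eᵢ/kT) = e^(−0) + e^(−0.74552) + e^(−2.4232) + e^(−3.3516) = 1.0000 + 0.47449 + 0.088638 + 0.035028 = 1.5982.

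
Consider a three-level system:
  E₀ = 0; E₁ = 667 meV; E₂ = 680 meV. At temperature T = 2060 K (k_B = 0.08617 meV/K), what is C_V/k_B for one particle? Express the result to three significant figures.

k_BT = 0.08617 × 2060 K = 177.51 meV.
Eᵢ/kT = 0, 3.7575, 3.8308.
Z = Σ e^(−Eᵢ/kT) = e^(−0) + e^(−3.7575) + e^(−3.8308) = 1.0000 + 0.023342 + 0.021692 = 1.0450.
⟨E⟩ = 29.014 meV, ⟨E²⟩ = 19536 meV².
C_V/k_B = (⟨E²⟩ − ⟨E⟩²)/(kT)² = (19536 − 841.81)/31510 = 0.593.

0.593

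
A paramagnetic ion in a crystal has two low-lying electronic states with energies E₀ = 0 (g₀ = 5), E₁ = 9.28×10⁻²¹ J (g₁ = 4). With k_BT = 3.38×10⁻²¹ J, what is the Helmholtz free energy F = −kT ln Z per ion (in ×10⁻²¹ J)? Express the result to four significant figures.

-5.609 ×10⁻²¹ J

Eᵢ/kT = 0, 2.74556.
Z = Σ gᵢe^(−Eᵢ/kT) = 5·e^(−0) + 4·e^(−2.74556) = 5.00000 + 0.256849 = 5.25685.
F = −kT ln Z = −3.38 × ln(5.25685) = −3.38 × 1.65953 = -5.609 ×10⁻²¹ J.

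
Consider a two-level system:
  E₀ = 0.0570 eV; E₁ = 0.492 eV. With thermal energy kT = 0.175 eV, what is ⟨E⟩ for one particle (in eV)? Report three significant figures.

0.0904 eV

Eᵢ/kT = 0.32571, 2.8114.
Z = Σ e^(−Eᵢ/kT) = e^(−0.32571) + e^(−2.8114) = 0.72201 + 0.060121 = 0.78213.
⟨E⟩ = Σ Eᵢ e^(−Eᵢ/kT) / Z = (0.0570·0.72201 + 0.492·0.060121) / 0.78213 = 0.0904 eV.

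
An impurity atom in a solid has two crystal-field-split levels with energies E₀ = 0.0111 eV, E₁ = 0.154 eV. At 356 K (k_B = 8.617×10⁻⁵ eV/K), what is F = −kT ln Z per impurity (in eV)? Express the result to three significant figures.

0.0108 eV

k_BT = 8.617×10⁻⁵ × 356 K = 0.030677 eV.
Eᵢ/kT = 0.36183, 5.0200.
Z = Σ e^(−Eᵢ/kT) = e^(−0.36183) + e^(−5.0200) = 0.69640 + 0.0066045 = 0.70300.
F = −kT ln Z = −0.030677 × ln(0.70300) = −0.030677 × -0.35240 = 0.0108 eV.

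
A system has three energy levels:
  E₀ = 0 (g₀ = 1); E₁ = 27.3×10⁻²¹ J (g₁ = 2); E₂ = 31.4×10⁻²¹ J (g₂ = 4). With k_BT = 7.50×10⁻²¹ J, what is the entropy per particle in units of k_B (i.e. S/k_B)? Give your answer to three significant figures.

0.508

Eᵢ/kT = 0, 3.6400, 4.1867.
Z = Σ gᵢe^(−Eᵢ/kT) = 1·e^(−0) + 2·e^(−3.6400) + 4·e^(−4.1867) = 1.0000 + 0.052505 + 0.060785 = 1.1133.
⟨E⟩ = Σ EᵢPᵢ = 3.0019 ×10⁻²¹ J.
S/k_B = ln Z + ⟨E⟩/kT = ln(1.1133) + 3.0019/7.50 = 0.10733 + 0.40025 = 0.508.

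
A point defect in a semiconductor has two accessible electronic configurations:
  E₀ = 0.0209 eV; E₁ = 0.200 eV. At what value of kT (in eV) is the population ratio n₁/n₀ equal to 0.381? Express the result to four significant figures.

0.1856 eV

n₁/n₀ = exp[−(E₁−E₀)/kT] = 0.381.
⇒ (E₁−E₀)/kT = ln(1/0.381) = ln(2.62467) = 0.964955.
kT = 0.1791 eV / 0.964955 = 0.1856 eV.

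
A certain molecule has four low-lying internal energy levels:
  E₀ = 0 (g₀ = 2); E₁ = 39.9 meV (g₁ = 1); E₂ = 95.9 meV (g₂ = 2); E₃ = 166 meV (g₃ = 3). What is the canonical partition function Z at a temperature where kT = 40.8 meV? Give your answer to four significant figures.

Eᵢ/kT = 0, 0.977941, 2.35049, 4.06863.
Z = Σ gᵢe^(−Eᵢ/kT) = 2·e^(−0) + 1·e^(−0.977941) + 2·e^(−2.35049) + 3·e^(−4.06863) = 2.00000 + 0.376085 + 0.190645 + 0.0513024 = 2.61803.

Z = 2.618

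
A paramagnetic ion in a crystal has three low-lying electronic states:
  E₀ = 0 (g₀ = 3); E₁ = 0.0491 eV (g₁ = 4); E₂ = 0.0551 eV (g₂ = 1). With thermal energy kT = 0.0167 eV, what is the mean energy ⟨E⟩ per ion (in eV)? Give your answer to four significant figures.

Eᵢ/kT = 0, 2.94012, 3.29940.
Z = Σ gᵢe^(−Eᵢ/kT) = 3·e^(−0) + 4·e^(−2.94012) + 1·e^(−3.29940) = 3.00000 + 0.211438 + 0.0369053 = 3.24834.
⟨E⟩ = Σ Eᵢ gᵢe^(−Eᵢ/kT) / Z = (0·3.00000 + 0.0491·0.211438 + 0.0551·0.0369053) / 3.24834 = 0.003822 eV.

0.003822 eV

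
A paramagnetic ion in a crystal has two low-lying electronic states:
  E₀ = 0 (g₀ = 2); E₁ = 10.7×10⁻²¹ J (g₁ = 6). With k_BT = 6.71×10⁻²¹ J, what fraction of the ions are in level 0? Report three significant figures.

Eᵢ/kT = 0, 1.5946.
Z = Σ gᵢe^(−Eᵢ/kT) = 2·e^(−0) + 6·e^(−1.5946) = 2.0000 + 1.2179 = 3.2179.
P₀ = g₀ e^(−E₀/kT) / Z = 2.0000/3.2179 = 0.622.

0.622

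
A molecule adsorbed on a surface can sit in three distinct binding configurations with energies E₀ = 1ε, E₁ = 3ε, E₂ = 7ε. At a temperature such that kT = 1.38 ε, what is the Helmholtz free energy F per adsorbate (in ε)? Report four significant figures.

0.6946 ε

Eᵢ/kT = 0.724638, 2.17391, 5.07246.
Z = Σ e^(−Eᵢ/kT) = e^(−0.724638) + e^(−2.17391) + e^(−5.07246) = 0.484500 + 0.113732 + 0.00626698 = 0.604499.
F = −kT ln Z = −1.38 × ln(0.604499) = −1.38 × -0.503355 = 0.6946 ε.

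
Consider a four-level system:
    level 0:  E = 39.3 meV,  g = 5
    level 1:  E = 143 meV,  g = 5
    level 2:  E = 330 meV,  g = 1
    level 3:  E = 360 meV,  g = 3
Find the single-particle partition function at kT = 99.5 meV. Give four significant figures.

Eᵢ/kT = 0.394975, 1.43719, 3.31658, 3.61809.
Z = Σ gᵢe^(−Eᵢ/kT) = 5·e^(−0.394975) + 5·e^(−1.43719) + 1·e^(−3.31658) + 3·e^(−3.61809) = 3.36848 + 1.18797 + 0.0362767 + 0.0805016 = 4.67323.

Z = 4.673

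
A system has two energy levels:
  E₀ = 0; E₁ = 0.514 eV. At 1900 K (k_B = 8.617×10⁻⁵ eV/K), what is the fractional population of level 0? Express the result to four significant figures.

k_BT = 8.617×10⁻⁵ × 1900 K = 0.163723 eV.
Eᵢ/kT = 0, 3.13945.
Z = Σ e^(−Eᵢ/kT) = e^(−0) + e^(−3.13945) = 1.00000 + 0.0433066 = 1.04331.
P₀ = e^(−E₀/kT) / Z = 1.00000/1.04331 = 0.9585.

0.9585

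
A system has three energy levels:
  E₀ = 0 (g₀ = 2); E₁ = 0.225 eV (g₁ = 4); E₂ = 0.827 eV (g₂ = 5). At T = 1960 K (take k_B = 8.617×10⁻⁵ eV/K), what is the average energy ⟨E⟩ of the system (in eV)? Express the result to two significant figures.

0.087 eV

k_BT = 8.617×10⁻⁵ × 1960 K = 0.1689 eV.
Eᵢ/kT = 0, 1.332, 4.896.
Z = Σ gᵢe^(−Eᵢ/kT) = 2·e^(−0) + 4·e^(−1.332) + 5·e^(−4.896) = 2.000 + 1.056 + 0.03738 = 3.093.
⟨E⟩ = Σ Eᵢ gᵢe^(−Eᵢ/kT) / Z = (0·2.000 + 0.225·1.056 + 0.827·0.03738) / 3.093 = 0.087 eV.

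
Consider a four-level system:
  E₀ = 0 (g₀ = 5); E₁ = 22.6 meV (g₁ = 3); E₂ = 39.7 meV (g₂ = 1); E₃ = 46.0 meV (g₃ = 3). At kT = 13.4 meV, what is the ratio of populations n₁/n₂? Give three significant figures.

n₁/n₂ = (g₁/g₂) exp[−(E₁−E₂)/kT] = (3/1) × exp(−(-17.1 meV)/(13.4 meV)) = (3/1) × exp(1.2761) = 10.7.

10.7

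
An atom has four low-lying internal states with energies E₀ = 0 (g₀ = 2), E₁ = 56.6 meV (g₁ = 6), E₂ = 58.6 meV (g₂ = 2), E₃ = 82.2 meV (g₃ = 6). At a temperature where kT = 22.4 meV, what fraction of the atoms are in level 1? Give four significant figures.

Eᵢ/kT = 0, 2.52679, 2.61607, 3.66964.
Z = Σ gᵢe^(−Eᵢ/kT) = 2·e^(−0) + 6·e^(−2.52679) + 2·e^(−2.61607) + 6·e^(−3.66964) = 2.00000 + 0.479491 + 0.146179 + 0.152914 = 2.77858.
P₁ = g₁ e^(−E₁/kT) / Z = 0.479491/2.77858 = 0.1726.

0.1726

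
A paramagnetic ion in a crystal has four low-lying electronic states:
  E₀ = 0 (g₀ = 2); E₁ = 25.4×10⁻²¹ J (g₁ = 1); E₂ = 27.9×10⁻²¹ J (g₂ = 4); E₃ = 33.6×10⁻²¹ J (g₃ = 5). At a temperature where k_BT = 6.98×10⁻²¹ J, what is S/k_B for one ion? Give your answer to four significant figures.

1.034

Eᵢ/kT = 0, 3.63897, 3.99713, 4.81375.
Z = Σ gᵢe^(−Eᵢ/kT) = 2·e^(−0) + 1·e^(−3.63897) + 4·e^(−3.99713) + 5·e^(−4.81375) = 2.00000 + 0.0262794 + 0.0734731 + 0.0405868 = 2.14034.
⟨E⟩ = Σ EᵢPᵢ = 1.90676 ×10⁻²¹ J.
S/k_B = ln Z + ⟨E⟩/kT = ln(2.14034) + 1.90676/6.98 = 0.760965 + 0.273175 = 1.034.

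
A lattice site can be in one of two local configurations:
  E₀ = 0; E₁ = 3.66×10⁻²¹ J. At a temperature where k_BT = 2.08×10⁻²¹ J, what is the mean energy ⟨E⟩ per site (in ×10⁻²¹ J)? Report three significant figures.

0.537 ×10⁻²¹ J

Eᵢ/kT = 0, 1.7596.
Z = Σ e^(−Eᵢ/kT) = e^(−0) + e^(−1.7596) = 1.0000 + 0.17211 = 1.1721.
⟨E⟩ = Σ Eᵢ e^(−Eᵢ/kT) / Z = (0·1.0000 + 3.66·0.17211) / 1.1721 = 0.537 ×10⁻²¹ J.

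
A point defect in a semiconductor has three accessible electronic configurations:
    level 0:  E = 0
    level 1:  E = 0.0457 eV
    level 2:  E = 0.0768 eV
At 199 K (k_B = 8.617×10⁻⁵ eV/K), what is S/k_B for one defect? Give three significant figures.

0.296

k_BT = 8.617×10⁻⁵ × 199 K = 0.017148 eV.
Eᵢ/kT = 0, 2.6650, 4.4787.
Z = Σ e^(−Eᵢ/kT) = e^(−0) + e^(−2.6650) + e^(−4.4787) = 1.0000 + 0.069599 + 0.011348 = 1.0809.
⟨E⟩ = Σ EᵢPᵢ = 0.0037489 eV.
S/k_B = ln Z + ⟨E⟩/kT = ln(1.0809) + 0.0037489/0.017148 = 0.077794 + 0.21862 = 0.296.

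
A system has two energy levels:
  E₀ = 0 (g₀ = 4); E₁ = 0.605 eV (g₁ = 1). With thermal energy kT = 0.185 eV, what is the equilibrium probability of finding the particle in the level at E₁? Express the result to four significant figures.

0.009410

Eᵢ/kT = 0, 3.27027.
Z = Σ gᵢe^(−Eᵢ/kT) = 4·e^(−0) + 1·e^(−3.27027) = 4.00000 + 0.0379962 = 4.03800.
P₁ = g₁ e^(−E₁/kT) / Z = 0.0379962/4.03800 = 0.009410.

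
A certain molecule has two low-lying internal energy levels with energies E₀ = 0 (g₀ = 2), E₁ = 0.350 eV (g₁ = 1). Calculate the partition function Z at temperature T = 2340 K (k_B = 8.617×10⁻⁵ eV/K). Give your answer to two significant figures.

Z = 2.2

k_BT = 8.617×10⁻⁵ × 2340 K = 0.2016 eV.
Eᵢ/kT = 0, 1.736.
Z = Σ gᵢe^(−Eᵢ/kT) = 2·e^(−0) + 1·e^(−1.736) = 2.000 + 0.1762 = 2.176.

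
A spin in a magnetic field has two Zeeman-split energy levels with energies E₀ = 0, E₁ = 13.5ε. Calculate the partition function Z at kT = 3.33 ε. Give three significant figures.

Eᵢ/kT = 0, 4.0541.
Z = Σ e^(−Eᵢ/kT) = e^(−0) + e^(−4.0541) = 1.0000 + 0.017351 = 1.0174.

Z = 1.02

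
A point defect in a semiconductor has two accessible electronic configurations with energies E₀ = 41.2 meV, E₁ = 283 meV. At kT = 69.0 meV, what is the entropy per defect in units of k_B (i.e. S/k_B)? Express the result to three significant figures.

Eᵢ/kT = 0.59710, 4.1014.
Z = Σ e^(−Eᵢ/kT) = e^(−0.59710) + e^(−4.1014) = 0.55041 + 0.016549 = 0.56696.
⟨E⟩ = Σ EᵢPᵢ = 48.258 meV.
S/k_B = ln Z + ⟨E⟩/kT = ln(0.56696) + 48.258/69.0 = -0.56747 + 0.69939 = 0.132.

0.132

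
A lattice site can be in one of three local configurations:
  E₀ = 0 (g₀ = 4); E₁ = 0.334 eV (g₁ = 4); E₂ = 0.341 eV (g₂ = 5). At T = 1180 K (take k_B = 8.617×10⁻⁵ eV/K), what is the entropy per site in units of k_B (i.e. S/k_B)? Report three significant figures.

1.71

k_BT = 8.617×10⁻⁵ × 1180 K = 0.10168 eV.
Eᵢ/kT = 0, 3.2848, 3.3537.
Z = Σ gᵢe^(−Eᵢ/kT) = 4·e^(−0) + 4·e^(−3.2848) + 5·e^(−3.3537) = 4.0000 + 0.14979 + 0.17477 = 4.3246.
⟨E⟩ = Σ EᵢPᵢ = 0.025349 eV.
S/k_B = ln Z + ⟨E⟩/kT = ln(4.3246) + 0.025349/0.10168 = 1.4643 + 0.24930 = 1.71.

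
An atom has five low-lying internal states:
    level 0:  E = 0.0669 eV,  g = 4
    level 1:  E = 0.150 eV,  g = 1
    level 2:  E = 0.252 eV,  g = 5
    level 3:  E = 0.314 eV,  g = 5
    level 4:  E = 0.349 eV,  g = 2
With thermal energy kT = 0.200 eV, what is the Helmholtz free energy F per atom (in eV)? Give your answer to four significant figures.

Eᵢ/kT = 0.334500, 0.750000, 1.26000, 1.57000, 1.74500.
Z = Σ gᵢe^(−Eᵢ/kT) = 4·e^(−0.334500) + 1·e^(−0.750000) + 5·e^(−1.26000) + 5·e^(−1.57000) + 2·e^(−1.74500) = 2.86278 + 0.472367 + 1.41827 + 1.04023 + 0.349290 = 6.14294.
F = −kT ln Z = −0.200 × ln(6.14294) = −0.200 × 1.81530 = -0.3631 eV.

-0.3631 eV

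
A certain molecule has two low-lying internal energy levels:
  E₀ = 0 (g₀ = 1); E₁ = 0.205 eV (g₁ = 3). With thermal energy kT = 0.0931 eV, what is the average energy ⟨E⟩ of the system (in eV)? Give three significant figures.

0.0511 eV

Eᵢ/kT = 0, 2.2019.
Z = Σ gᵢe^(−Eᵢ/kT) = 1·e^(−0) + 3·e^(−2.2019) = 1.0000 + 0.33178 = 1.3318.
⟨E⟩ = Σ Eᵢ gᵢe^(−Eᵢ/kT) / Z = (0·1.0000 + 0.205·0.33178) / 1.3318 = 0.0511 eV.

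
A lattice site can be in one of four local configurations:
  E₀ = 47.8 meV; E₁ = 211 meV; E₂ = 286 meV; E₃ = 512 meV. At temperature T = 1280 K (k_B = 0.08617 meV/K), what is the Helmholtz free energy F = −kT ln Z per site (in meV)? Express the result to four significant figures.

14.05 meV

k_BT = 0.08617 × 1280 K = 110.298 meV.
Eᵢ/kT = 0.433371, 1.91300, 2.59298, 4.64197.
Z = Σ e^(−Eᵢ/kT) = e^(−0.433371) + e^(−1.91300) + e^(−2.59298) + e^(−4.64197) = 0.648320 + 0.147637 + 0.0747968 + 0.00963869 = 0.880392.
F = −kT ln Z = −110.298 × ln(0.880392) = −110.298 × -0.127388 = 14.05 meV.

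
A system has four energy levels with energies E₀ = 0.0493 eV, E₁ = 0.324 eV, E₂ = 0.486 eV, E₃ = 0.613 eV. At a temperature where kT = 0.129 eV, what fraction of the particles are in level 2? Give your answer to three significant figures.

0.0291

Eᵢ/kT = 0.38217, 2.5116, 3.7674, 4.7519.
Z = Σ e^(−Eᵢ/kT) = e^(−0.38217) + e^(−2.5116) + e^(−3.7674) + e^(−4.7519) = 0.68238 + 0.081138 + 0.023112 + 0.0086353 = 0.79527.
P₂ = e^(−E₂/kT) / Z = 0.023112/0.79527 = 0.0291.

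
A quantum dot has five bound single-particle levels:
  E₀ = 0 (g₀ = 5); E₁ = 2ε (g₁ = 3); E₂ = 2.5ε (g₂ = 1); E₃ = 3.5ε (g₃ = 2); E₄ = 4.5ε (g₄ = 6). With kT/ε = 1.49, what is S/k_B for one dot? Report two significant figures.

Eᵢ/kT = 0, 1.342, 1.678, 2.349, 3.020.
Z = Σ gᵢe^(−Eᵢ/kT) = 5·e^(−0) + 3·e^(−1.342) + 1·e^(−1.678) + 2·e^(−2.349) + 6·e^(−3.020) = 5.000 + 0.7840 + 0.1867 + 0.1909 + 0.2928 = 6.454.
⟨E⟩ = Σ EᵢPᵢ = 0.6229 ε.
S/k_B = ln Z + ⟨E⟩/kT = ln(6.454) + 0.6229/1.49 = 1.865 + 0.4181 = 2.3.

2.3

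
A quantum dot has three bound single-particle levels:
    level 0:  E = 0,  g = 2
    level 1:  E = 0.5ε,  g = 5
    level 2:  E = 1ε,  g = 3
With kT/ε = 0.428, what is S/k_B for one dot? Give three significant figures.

2.00

Eᵢ/kT = 0, 1.1682, 2.3364.
Z = Σ gᵢe^(−Eᵢ/kT) = 2·e^(−0) + 5·e^(−1.1682) + 3·e^(−2.3364) = 2.0000 + 1.5546 + 0.29003 = 3.8446.
⟨E⟩ = Σ EᵢPᵢ = 0.27762 ε.
S/k_B = ln Z + ⟨E⟩/kT = ln(3.8446) + 0.27762/0.428 = 1.3467 + 0.64864 = 2.00.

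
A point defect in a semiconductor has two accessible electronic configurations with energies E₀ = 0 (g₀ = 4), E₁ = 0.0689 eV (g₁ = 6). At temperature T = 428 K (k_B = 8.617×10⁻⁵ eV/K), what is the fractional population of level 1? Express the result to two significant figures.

0.19

k_BT = 8.617×10⁻⁵ × 428 K = 0.03688 eV.
Eᵢ/kT = 0, 1.868.
Z = Σ gᵢe^(−Eᵢ/kT) = 4·e^(−0) + 6·e^(−1.868) = 4.000 + 0.9266 = 4.927.
P₁ = g₁ e^(−E₁/kT) / Z = 0.9266/4.927 = 0.19.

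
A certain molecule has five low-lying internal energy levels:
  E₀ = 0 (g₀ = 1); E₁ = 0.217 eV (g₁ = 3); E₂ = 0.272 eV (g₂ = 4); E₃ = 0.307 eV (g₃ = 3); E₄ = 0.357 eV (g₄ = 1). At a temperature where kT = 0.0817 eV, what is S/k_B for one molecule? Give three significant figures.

Eᵢ/kT = 0, 2.6561, 3.3293, 3.7576, 4.3696.
Z = Σ gᵢe^(−Eᵢ/kT) = 1·e^(−0) + 3·e^(−2.6561) + 4·e^(−3.3293) + 3·e^(−3.7576) + 1·e^(−4.3696) = 1.0000 + 0.21066 + 0.14327 + 0.070019 + 0.012656 = 1.4366.
⟨E⟩ = Σ EᵢPᵢ = 0.077055 eV.
S/k_B = ln Z + ⟨E⟩/kT = ln(1.4366) + 0.077055/0.0817 = 0.36228 + 0.94315 = 1.31.

1.31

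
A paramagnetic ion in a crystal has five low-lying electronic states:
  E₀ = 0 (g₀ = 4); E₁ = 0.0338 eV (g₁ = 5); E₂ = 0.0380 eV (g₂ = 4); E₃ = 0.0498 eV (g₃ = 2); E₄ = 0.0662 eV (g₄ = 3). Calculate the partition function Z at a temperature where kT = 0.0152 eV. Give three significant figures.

Z = 4.98

Eᵢ/kT = 0, 2.2237, 2.5000, 3.2763, 4.3553.
Z = Σ gᵢe^(−Eᵢ/kT) = 4·e^(−0) + 5·e^(−2.2237) + 4·e^(−2.5000) + 2·e^(−3.2763) + 3·e^(−4.3553) = 4.0000 + 0.54104 + 0.32834 + 0.075535 + 0.038516 = 4.9834.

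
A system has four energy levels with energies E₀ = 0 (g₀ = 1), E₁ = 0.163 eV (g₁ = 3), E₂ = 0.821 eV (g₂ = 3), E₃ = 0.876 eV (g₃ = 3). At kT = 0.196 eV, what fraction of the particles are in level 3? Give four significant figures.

0.01440

Eᵢ/kT = 0, 0.831633, 4.18878, 4.46939.
Z = Σ gᵢe^(−Eᵢ/kT) = 1·e^(−0) + 3·e^(−0.831633) + 3·e^(−4.18878) + 3·e^(−4.46939) = 1.00000 + 1.30601 + 0.0454943 + 0.0343629 = 2.38587.
P₃ = g₃ e^(−E₃/kT) / Z = 0.0343629/2.38587 = 0.01440.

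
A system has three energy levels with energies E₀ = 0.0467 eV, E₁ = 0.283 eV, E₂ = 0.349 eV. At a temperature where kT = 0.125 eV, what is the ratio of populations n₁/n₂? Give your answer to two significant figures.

n₁/n₂ = exp[−(E₁−E₂)/kT] = exp(−(-0.066 eV)/(0.125 eV)) = exp(0.5280) = 1.7.

1.7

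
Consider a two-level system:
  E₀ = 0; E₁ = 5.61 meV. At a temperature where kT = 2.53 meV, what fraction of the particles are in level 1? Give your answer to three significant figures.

Eᵢ/kT = 0, 2.2174.
Z = Σ e^(−Eᵢ/kT) = e^(−0) + e^(−2.2174) = 1.0000 + 0.10889 = 1.1089.
P₁ = e^(−E₁/kT) / Z = 0.10889/1.1089 = 0.0982.

0.0982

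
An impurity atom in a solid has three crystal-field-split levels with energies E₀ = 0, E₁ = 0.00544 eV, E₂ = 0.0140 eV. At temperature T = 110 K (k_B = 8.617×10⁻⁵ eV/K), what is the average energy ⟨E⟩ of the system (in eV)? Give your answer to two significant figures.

0.0035 eV

k_BT = 8.617×10⁻⁵ × 110 K = 0.009479 eV.
Eᵢ/kT = 0, 0.5739, 1.477.
Z = Σ e^(−Eᵢ/kT) = e^(−0) + e^(−0.5739) + e^(−1.477) = 1.000 + 0.5633 + 0.2283 = 1.792.
⟨E⟩ = Σ Eᵢ e^(−Eᵢ/kT) / Z = (0·1.000 + 0.00544·0.5633 + 0.0140·0.2283) / 1.792 = 0.0035 eV.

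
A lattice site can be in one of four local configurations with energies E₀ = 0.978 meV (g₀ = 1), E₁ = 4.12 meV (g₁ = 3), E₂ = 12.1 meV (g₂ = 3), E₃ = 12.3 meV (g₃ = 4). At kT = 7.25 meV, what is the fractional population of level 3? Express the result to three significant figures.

0.189

Eᵢ/kT = 0.13490, 0.56828, 1.6690, 1.6966.
Z = Σ gᵢe^(−Eᵢ/kT) = 1·e^(−0.13490) + 3·e^(−0.56828) + 3·e^(−1.6690) + 4·e^(−1.6966) = 0.87380 + 1.6995 + 0.56531 + 0.73322 = 3.8718.
P₃ = g₃ e^(−E₃/kT) / Z = 0.73322/3.8718 = 0.189.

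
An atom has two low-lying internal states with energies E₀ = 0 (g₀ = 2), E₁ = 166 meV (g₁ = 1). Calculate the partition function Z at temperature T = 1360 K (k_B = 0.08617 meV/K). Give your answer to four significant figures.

Z = 2.243

k_BT = 0.08617 × 1360 K = 117.191 meV.
Eᵢ/kT = 0, 1.41649.
Z = Σ gᵢe^(−Eᵢ/kT) = 2·e^(−0) + 1·e^(−1.41649) = 2.00000 + 0.242564 = 2.24256.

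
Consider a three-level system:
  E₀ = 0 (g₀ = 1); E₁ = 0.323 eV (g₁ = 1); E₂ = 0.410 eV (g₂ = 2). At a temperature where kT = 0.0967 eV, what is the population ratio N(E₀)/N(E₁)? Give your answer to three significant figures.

n₀/n₁ = (g₀/g₁) exp[−(E₀−E₁)/kT] = (1/1) × exp(−(-0.323 eV)/(0.0967 eV)) = (1/1) × exp(3.3402) = 28.2.

28.2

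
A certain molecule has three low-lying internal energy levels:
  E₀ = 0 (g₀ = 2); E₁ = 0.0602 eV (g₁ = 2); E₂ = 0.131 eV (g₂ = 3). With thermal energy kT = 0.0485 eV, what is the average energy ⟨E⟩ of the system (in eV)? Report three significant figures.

0.0220 eV

Eᵢ/kT = 0, 1.2412, 2.7010.
Z = Σ gᵢe^(−Eᵢ/kT) = 2·e^(−0) + 2·e^(−1.2412) + 3·e^(−2.7010) = 2.0000 + 0.57807 + 0.20142 = 2.7795.
⟨E⟩ = Σ Eᵢ gᵢe^(−Eᵢ/kT) / Z = (0·2.0000 + 0.0602·0.57807 + 0.131·0.20142) / 2.7795 = 0.0220 eV.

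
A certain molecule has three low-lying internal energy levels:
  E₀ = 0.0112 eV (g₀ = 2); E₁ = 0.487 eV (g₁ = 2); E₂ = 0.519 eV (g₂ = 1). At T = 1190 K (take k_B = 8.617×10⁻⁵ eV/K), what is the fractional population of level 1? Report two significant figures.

0.0095

k_BT = 8.617×10⁻⁵ × 1190 K = 0.1025 eV.
Eᵢ/kT = 0.1093, 4.751, 5.063.
Z = Σ gᵢe^(−Eᵢ/kT) = 2·e^(−0.1093) + 2·e^(−4.751) + 1·e^(−5.063) = 1.793 + 0.01729 + 0.006327 = 1.817.
P₁ = g₁ e^(−E₁/kT) / Z = 0.01729/1.817 = 0.0095.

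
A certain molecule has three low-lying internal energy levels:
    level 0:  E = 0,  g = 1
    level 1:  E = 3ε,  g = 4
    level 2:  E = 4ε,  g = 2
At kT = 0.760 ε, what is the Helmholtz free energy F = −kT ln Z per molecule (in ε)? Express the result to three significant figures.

Eᵢ/kT = 0, 3.9474, 5.2632.
Z = Σ gᵢe^(−Eᵢ/kT) = 1·e^(−0) + 4·e^(−3.9474) + 2·e^(−5.2632) = 1.0000 + 0.077219 + 0.010357 = 1.0876.
F = −kT ln Z = −0.760 × ln(1.0876) = −0.760 × 0.083973 = -0.0638 ε.

-0.0638 ε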